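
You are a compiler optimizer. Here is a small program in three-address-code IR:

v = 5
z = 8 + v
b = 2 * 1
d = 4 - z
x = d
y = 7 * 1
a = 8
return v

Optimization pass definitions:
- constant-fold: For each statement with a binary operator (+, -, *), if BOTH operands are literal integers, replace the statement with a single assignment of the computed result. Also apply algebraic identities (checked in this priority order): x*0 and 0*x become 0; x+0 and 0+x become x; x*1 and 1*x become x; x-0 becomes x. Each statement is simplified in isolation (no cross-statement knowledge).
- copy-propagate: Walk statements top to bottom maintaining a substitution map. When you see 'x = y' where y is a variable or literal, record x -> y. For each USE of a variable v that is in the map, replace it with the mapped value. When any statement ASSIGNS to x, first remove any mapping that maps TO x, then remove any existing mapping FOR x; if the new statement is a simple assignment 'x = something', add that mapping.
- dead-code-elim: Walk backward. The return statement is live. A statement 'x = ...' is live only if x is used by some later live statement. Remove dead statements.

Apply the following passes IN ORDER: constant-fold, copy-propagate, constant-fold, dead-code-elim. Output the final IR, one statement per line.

Initial IR:
  v = 5
  z = 8 + v
  b = 2 * 1
  d = 4 - z
  x = d
  y = 7 * 1
  a = 8
  return v
After constant-fold (8 stmts):
  v = 5
  z = 8 + v
  b = 2
  d = 4 - z
  x = d
  y = 7
  a = 8
  return v
After copy-propagate (8 stmts):
  v = 5
  z = 8 + 5
  b = 2
  d = 4 - z
  x = d
  y = 7
  a = 8
  return 5
After constant-fold (8 stmts):
  v = 5
  z = 13
  b = 2
  d = 4 - z
  x = d
  y = 7
  a = 8
  return 5
After dead-code-elim (1 stmts):
  return 5

Answer: return 5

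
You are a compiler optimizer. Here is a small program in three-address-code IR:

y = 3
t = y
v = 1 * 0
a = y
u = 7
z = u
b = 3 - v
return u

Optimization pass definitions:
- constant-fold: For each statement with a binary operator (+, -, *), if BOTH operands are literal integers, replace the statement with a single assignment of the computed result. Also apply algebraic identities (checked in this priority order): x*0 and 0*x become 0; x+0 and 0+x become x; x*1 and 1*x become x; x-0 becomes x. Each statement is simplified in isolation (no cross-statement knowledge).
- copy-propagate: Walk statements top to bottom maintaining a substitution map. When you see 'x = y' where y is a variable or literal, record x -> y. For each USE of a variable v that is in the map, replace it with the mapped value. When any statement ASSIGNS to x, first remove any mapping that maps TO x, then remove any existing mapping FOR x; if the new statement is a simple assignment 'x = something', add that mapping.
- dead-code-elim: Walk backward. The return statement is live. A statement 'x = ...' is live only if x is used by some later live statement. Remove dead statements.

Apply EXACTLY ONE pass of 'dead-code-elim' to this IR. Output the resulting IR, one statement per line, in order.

Applying dead-code-elim statement-by-statement:
  [8] return u  -> KEEP (return); live=['u']
  [7] b = 3 - v  -> DEAD (b not live)
  [6] z = u  -> DEAD (z not live)
  [5] u = 7  -> KEEP; live=[]
  [4] a = y  -> DEAD (a not live)
  [3] v = 1 * 0  -> DEAD (v not live)
  [2] t = y  -> DEAD (t not live)
  [1] y = 3  -> DEAD (y not live)
Result (2 stmts):
  u = 7
  return u

Answer: u = 7
return u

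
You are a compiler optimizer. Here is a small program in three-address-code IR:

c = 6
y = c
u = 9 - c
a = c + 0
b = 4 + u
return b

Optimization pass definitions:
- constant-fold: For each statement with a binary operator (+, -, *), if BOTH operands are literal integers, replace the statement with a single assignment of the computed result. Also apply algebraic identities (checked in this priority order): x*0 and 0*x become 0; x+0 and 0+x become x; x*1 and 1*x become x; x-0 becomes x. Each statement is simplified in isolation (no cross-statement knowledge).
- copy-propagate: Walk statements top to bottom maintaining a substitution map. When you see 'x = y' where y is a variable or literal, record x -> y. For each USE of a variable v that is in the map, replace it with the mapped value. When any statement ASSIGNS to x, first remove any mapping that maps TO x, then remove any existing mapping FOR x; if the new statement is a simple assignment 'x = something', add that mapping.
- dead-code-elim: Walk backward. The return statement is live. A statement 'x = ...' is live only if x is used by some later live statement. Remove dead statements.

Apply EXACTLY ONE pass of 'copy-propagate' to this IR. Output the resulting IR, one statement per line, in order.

Answer: c = 6
y = 6
u = 9 - 6
a = 6 + 0
b = 4 + u
return b

Derivation:
Applying copy-propagate statement-by-statement:
  [1] c = 6  (unchanged)
  [2] y = c  -> y = 6
  [3] u = 9 - c  -> u = 9 - 6
  [4] a = c + 0  -> a = 6 + 0
  [5] b = 4 + u  (unchanged)
  [6] return b  (unchanged)
Result (6 stmts):
  c = 6
  y = 6
  u = 9 - 6
  a = 6 + 0
  b = 4 + u
  return b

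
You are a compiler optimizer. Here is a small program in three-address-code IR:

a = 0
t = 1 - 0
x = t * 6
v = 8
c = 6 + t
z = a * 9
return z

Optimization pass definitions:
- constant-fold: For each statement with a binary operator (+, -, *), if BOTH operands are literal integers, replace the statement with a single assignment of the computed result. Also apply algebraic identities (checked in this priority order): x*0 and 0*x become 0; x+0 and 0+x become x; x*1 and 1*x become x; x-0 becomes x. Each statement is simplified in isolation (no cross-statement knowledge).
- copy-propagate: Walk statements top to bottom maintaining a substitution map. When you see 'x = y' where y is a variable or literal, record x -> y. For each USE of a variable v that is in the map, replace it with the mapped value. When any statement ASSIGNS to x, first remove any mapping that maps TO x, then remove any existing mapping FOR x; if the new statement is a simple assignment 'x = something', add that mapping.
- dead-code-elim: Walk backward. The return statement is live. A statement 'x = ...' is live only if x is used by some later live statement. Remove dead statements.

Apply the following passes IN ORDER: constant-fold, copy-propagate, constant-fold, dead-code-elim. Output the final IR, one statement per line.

Initial IR:
  a = 0
  t = 1 - 0
  x = t * 6
  v = 8
  c = 6 + t
  z = a * 9
  return z
After constant-fold (7 stmts):
  a = 0
  t = 1
  x = t * 6
  v = 8
  c = 6 + t
  z = a * 9
  return z
After copy-propagate (7 stmts):
  a = 0
  t = 1
  x = 1 * 6
  v = 8
  c = 6 + 1
  z = 0 * 9
  return z
After constant-fold (7 stmts):
  a = 0
  t = 1
  x = 6
  v = 8
  c = 7
  z = 0
  return z
After dead-code-elim (2 stmts):
  z = 0
  return z

Answer: z = 0
return z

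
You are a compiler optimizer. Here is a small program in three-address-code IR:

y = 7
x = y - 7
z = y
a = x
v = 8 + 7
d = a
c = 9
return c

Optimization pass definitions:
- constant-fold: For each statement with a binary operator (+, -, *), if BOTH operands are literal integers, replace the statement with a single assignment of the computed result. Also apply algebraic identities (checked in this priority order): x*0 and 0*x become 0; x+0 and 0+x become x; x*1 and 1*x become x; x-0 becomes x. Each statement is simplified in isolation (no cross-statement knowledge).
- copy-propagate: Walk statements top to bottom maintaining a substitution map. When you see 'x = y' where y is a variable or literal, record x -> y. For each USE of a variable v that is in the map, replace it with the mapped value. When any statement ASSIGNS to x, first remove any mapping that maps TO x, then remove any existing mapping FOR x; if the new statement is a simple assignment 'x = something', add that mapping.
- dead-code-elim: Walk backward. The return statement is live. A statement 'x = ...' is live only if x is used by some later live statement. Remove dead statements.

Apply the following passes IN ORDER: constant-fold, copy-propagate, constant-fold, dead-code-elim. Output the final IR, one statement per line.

Answer: return 9

Derivation:
Initial IR:
  y = 7
  x = y - 7
  z = y
  a = x
  v = 8 + 7
  d = a
  c = 9
  return c
After constant-fold (8 stmts):
  y = 7
  x = y - 7
  z = y
  a = x
  v = 15
  d = a
  c = 9
  return c
After copy-propagate (8 stmts):
  y = 7
  x = 7 - 7
  z = 7
  a = x
  v = 15
  d = x
  c = 9
  return 9
After constant-fold (8 stmts):
  y = 7
  x = 0
  z = 7
  a = x
  v = 15
  d = x
  c = 9
  return 9
After dead-code-elim (1 stmts):
  return 9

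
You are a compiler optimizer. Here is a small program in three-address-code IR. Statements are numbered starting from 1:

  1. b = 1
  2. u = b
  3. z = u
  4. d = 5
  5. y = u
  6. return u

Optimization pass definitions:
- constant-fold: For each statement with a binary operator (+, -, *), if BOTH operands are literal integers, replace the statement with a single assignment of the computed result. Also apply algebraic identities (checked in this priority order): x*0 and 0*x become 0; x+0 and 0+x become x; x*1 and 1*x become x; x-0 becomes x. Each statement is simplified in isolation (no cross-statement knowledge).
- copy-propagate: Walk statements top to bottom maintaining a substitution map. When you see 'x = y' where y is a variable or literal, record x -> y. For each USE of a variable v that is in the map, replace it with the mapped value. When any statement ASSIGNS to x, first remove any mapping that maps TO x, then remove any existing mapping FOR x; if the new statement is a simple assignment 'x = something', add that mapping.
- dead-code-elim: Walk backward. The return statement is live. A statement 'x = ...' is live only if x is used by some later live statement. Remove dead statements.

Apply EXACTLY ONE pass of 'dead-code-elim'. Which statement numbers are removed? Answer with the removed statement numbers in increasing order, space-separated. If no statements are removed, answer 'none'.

Backward liveness scan:
Stmt 1 'b = 1': KEEP (b is live); live-in = []
Stmt 2 'u = b': KEEP (u is live); live-in = ['b']
Stmt 3 'z = u': DEAD (z not in live set ['u'])
Stmt 4 'd = 5': DEAD (d not in live set ['u'])
Stmt 5 'y = u': DEAD (y not in live set ['u'])
Stmt 6 'return u': KEEP (return); live-in = ['u']
Removed statement numbers: [3, 4, 5]
Surviving IR:
  b = 1
  u = b
  return u

Answer: 3 4 5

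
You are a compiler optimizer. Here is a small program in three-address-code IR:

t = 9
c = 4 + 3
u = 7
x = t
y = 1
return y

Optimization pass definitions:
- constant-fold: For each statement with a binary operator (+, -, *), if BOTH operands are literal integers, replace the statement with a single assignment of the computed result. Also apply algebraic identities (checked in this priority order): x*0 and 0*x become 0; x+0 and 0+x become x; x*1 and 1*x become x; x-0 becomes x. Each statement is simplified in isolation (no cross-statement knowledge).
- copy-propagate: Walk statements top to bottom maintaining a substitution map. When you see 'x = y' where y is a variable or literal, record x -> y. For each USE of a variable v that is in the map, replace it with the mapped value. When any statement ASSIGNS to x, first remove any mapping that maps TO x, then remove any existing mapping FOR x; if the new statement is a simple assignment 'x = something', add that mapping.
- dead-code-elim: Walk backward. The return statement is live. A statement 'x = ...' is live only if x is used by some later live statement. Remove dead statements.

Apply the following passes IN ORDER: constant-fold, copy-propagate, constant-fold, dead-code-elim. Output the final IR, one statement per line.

Answer: return 1

Derivation:
Initial IR:
  t = 9
  c = 4 + 3
  u = 7
  x = t
  y = 1
  return y
After constant-fold (6 stmts):
  t = 9
  c = 7
  u = 7
  x = t
  y = 1
  return y
After copy-propagate (6 stmts):
  t = 9
  c = 7
  u = 7
  x = 9
  y = 1
  return 1
After constant-fold (6 stmts):
  t = 9
  c = 7
  u = 7
  x = 9
  y = 1
  return 1
After dead-code-elim (1 stmts):
  return 1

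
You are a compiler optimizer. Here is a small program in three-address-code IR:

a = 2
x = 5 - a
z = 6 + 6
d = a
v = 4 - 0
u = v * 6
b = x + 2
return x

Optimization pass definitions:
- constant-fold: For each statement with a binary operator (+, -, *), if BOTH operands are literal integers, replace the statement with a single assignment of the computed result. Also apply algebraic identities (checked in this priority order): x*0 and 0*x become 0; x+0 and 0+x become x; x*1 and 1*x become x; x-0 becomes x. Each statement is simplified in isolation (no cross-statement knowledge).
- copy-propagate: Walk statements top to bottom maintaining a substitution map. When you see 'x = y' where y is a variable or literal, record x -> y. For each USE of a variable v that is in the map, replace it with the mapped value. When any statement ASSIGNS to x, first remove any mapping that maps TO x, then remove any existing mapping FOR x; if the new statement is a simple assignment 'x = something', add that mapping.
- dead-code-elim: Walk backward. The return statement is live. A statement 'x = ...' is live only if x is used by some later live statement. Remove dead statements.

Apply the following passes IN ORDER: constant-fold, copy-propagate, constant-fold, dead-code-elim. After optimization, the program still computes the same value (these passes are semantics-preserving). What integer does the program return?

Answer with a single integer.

Answer: 3

Derivation:
Initial IR:
  a = 2
  x = 5 - a
  z = 6 + 6
  d = a
  v = 4 - 0
  u = v * 6
  b = x + 2
  return x
After constant-fold (8 stmts):
  a = 2
  x = 5 - a
  z = 12
  d = a
  v = 4
  u = v * 6
  b = x + 2
  return x
After copy-propagate (8 stmts):
  a = 2
  x = 5 - 2
  z = 12
  d = 2
  v = 4
  u = 4 * 6
  b = x + 2
  return x
After constant-fold (8 stmts):
  a = 2
  x = 3
  z = 12
  d = 2
  v = 4
  u = 24
  b = x + 2
  return x
After dead-code-elim (2 stmts):
  x = 3
  return x
Evaluate:
  a = 2  =>  a = 2
  x = 5 - a  =>  x = 3
  z = 6 + 6  =>  z = 12
  d = a  =>  d = 2
  v = 4 - 0  =>  v = 4
  u = v * 6  =>  u = 24
  b = x + 2  =>  b = 5
  return x = 3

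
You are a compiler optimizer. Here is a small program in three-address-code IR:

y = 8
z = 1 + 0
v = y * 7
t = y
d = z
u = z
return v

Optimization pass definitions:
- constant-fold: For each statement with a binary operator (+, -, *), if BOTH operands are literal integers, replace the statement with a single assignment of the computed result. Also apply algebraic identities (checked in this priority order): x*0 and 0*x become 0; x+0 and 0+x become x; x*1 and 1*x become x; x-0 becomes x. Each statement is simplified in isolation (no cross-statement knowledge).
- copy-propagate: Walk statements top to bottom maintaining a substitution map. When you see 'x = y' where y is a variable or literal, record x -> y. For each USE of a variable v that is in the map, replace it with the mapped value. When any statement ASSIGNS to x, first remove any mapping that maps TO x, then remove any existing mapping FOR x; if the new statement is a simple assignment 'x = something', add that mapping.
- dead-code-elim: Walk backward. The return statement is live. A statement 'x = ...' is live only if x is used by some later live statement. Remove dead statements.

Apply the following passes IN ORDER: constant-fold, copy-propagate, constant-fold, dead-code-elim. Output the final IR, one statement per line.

Initial IR:
  y = 8
  z = 1 + 0
  v = y * 7
  t = y
  d = z
  u = z
  return v
After constant-fold (7 stmts):
  y = 8
  z = 1
  v = y * 7
  t = y
  d = z
  u = z
  return v
After copy-propagate (7 stmts):
  y = 8
  z = 1
  v = 8 * 7
  t = 8
  d = 1
  u = 1
  return v
After constant-fold (7 stmts):
  y = 8
  z = 1
  v = 56
  t = 8
  d = 1
  u = 1
  return v
After dead-code-elim (2 stmts):
  v = 56
  return v

Answer: v = 56
return v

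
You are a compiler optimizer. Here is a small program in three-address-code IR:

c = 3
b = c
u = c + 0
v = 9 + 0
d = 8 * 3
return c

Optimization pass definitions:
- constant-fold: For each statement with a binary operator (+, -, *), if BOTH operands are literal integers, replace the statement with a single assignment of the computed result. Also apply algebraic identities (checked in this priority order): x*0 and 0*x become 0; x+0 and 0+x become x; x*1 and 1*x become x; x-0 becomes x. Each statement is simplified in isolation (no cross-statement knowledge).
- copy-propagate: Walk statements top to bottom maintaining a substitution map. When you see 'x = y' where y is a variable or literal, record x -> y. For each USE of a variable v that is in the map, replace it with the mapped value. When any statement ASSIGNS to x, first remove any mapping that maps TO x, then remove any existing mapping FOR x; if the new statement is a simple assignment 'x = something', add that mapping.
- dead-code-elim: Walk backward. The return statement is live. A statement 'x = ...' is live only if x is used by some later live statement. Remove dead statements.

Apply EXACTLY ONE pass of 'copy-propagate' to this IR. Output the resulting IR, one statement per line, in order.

Answer: c = 3
b = 3
u = 3 + 0
v = 9 + 0
d = 8 * 3
return 3

Derivation:
Applying copy-propagate statement-by-statement:
  [1] c = 3  (unchanged)
  [2] b = c  -> b = 3
  [3] u = c + 0  -> u = 3 + 0
  [4] v = 9 + 0  (unchanged)
  [5] d = 8 * 3  (unchanged)
  [6] return c  -> return 3
Result (6 stmts):
  c = 3
  b = 3
  u = 3 + 0
  v = 9 + 0
  d = 8 * 3
  return 3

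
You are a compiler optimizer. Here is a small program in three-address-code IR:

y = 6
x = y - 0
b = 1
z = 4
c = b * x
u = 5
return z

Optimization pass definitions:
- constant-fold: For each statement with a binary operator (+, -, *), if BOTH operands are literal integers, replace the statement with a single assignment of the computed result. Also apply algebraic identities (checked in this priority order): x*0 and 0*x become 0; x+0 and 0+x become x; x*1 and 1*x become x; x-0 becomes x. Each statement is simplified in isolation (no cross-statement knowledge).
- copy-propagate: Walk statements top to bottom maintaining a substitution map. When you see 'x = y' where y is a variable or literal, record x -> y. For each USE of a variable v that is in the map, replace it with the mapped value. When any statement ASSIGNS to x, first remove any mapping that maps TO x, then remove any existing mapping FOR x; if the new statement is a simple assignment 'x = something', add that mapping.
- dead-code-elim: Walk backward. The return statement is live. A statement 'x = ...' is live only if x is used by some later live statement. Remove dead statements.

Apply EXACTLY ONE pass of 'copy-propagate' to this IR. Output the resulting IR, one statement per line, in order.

Answer: y = 6
x = 6 - 0
b = 1
z = 4
c = 1 * x
u = 5
return 4

Derivation:
Applying copy-propagate statement-by-statement:
  [1] y = 6  (unchanged)
  [2] x = y - 0  -> x = 6 - 0
  [3] b = 1  (unchanged)
  [4] z = 4  (unchanged)
  [5] c = b * x  -> c = 1 * x
  [6] u = 5  (unchanged)
  [7] return z  -> return 4
Result (7 stmts):
  y = 6
  x = 6 - 0
  b = 1
  z = 4
  c = 1 * x
  u = 5
  return 4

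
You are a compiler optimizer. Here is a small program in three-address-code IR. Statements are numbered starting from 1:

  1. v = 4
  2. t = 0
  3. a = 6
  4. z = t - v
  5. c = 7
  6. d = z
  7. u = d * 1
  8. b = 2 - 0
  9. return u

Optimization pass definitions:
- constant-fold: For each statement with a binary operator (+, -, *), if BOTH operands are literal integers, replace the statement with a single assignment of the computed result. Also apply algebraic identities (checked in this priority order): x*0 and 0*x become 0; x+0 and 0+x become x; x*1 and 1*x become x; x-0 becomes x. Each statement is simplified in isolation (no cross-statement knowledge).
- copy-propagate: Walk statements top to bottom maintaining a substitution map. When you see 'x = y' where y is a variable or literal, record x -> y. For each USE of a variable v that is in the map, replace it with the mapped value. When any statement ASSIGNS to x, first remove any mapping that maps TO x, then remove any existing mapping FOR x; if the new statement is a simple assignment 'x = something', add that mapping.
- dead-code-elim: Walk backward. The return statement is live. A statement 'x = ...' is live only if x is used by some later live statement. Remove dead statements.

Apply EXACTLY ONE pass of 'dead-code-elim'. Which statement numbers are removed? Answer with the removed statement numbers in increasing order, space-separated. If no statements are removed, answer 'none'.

Backward liveness scan:
Stmt 1 'v = 4': KEEP (v is live); live-in = []
Stmt 2 't = 0': KEEP (t is live); live-in = ['v']
Stmt 3 'a = 6': DEAD (a not in live set ['t', 'v'])
Stmt 4 'z = t - v': KEEP (z is live); live-in = ['t', 'v']
Stmt 5 'c = 7': DEAD (c not in live set ['z'])
Stmt 6 'd = z': KEEP (d is live); live-in = ['z']
Stmt 7 'u = d * 1': KEEP (u is live); live-in = ['d']
Stmt 8 'b = 2 - 0': DEAD (b not in live set ['u'])
Stmt 9 'return u': KEEP (return); live-in = ['u']
Removed statement numbers: [3, 5, 8]
Surviving IR:
  v = 4
  t = 0
  z = t - v
  d = z
  u = d * 1
  return u

Answer: 3 5 8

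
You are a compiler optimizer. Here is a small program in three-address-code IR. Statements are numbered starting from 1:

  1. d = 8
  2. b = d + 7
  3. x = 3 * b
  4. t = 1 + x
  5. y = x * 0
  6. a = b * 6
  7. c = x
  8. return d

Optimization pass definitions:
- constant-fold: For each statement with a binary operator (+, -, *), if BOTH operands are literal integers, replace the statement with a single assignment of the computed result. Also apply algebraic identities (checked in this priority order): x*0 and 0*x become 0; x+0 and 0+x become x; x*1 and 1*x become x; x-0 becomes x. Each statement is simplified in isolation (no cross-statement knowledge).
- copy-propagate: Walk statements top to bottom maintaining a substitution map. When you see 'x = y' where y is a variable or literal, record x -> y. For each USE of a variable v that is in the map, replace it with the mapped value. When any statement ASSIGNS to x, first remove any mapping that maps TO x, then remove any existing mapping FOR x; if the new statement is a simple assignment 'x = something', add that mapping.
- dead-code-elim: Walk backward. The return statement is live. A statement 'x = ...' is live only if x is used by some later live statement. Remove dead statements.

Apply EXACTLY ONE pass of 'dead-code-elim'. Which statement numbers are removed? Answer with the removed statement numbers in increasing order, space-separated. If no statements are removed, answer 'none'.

Backward liveness scan:
Stmt 1 'd = 8': KEEP (d is live); live-in = []
Stmt 2 'b = d + 7': DEAD (b not in live set ['d'])
Stmt 3 'x = 3 * b': DEAD (x not in live set ['d'])
Stmt 4 't = 1 + x': DEAD (t not in live set ['d'])
Stmt 5 'y = x * 0': DEAD (y not in live set ['d'])
Stmt 6 'a = b * 6': DEAD (a not in live set ['d'])
Stmt 7 'c = x': DEAD (c not in live set ['d'])
Stmt 8 'return d': KEEP (return); live-in = ['d']
Removed statement numbers: [2, 3, 4, 5, 6, 7]
Surviving IR:
  d = 8
  return d

Answer: 2 3 4 5 6 7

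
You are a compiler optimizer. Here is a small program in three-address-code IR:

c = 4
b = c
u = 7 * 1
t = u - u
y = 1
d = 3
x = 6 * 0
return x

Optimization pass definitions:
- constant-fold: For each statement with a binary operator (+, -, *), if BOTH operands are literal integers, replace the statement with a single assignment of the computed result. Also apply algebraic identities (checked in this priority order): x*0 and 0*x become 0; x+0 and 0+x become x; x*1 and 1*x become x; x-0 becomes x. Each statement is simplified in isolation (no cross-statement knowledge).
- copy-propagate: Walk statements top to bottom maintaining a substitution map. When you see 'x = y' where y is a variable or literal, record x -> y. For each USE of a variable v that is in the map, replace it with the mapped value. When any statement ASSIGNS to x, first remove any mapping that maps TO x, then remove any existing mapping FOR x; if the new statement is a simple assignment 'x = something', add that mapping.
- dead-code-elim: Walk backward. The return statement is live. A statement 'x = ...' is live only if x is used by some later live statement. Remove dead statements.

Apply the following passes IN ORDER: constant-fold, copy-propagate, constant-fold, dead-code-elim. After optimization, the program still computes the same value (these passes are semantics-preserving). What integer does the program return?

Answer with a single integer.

Initial IR:
  c = 4
  b = c
  u = 7 * 1
  t = u - u
  y = 1
  d = 3
  x = 6 * 0
  return x
After constant-fold (8 stmts):
  c = 4
  b = c
  u = 7
  t = u - u
  y = 1
  d = 3
  x = 0
  return x
After copy-propagate (8 stmts):
  c = 4
  b = 4
  u = 7
  t = 7 - 7
  y = 1
  d = 3
  x = 0
  return 0
After constant-fold (8 stmts):
  c = 4
  b = 4
  u = 7
  t = 0
  y = 1
  d = 3
  x = 0
  return 0
After dead-code-elim (1 stmts):
  return 0
Evaluate:
  c = 4  =>  c = 4
  b = c  =>  b = 4
  u = 7 * 1  =>  u = 7
  t = u - u  =>  t = 0
  y = 1  =>  y = 1
  d = 3  =>  d = 3
  x = 6 * 0  =>  x = 0
  return x = 0

Answer: 0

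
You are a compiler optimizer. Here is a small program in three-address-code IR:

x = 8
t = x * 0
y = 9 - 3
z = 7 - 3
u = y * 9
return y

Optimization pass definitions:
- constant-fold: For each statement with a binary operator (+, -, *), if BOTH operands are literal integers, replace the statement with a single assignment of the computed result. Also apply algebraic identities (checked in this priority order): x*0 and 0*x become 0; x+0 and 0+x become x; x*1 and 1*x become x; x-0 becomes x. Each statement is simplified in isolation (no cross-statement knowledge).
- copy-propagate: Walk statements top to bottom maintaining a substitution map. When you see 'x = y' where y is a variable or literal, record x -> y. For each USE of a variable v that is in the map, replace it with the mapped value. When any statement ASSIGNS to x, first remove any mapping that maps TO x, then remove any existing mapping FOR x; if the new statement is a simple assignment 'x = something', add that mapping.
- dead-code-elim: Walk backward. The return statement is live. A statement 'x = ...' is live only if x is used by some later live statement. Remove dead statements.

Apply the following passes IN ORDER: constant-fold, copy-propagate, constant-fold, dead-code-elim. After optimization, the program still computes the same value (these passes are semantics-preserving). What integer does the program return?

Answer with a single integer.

Answer: 6

Derivation:
Initial IR:
  x = 8
  t = x * 0
  y = 9 - 3
  z = 7 - 3
  u = y * 9
  return y
After constant-fold (6 stmts):
  x = 8
  t = 0
  y = 6
  z = 4
  u = y * 9
  return y
After copy-propagate (6 stmts):
  x = 8
  t = 0
  y = 6
  z = 4
  u = 6 * 9
  return 6
After constant-fold (6 stmts):
  x = 8
  t = 0
  y = 6
  z = 4
  u = 54
  return 6
After dead-code-elim (1 stmts):
  return 6
Evaluate:
  x = 8  =>  x = 8
  t = x * 0  =>  t = 0
  y = 9 - 3  =>  y = 6
  z = 7 - 3  =>  z = 4
  u = y * 9  =>  u = 54
  return y = 6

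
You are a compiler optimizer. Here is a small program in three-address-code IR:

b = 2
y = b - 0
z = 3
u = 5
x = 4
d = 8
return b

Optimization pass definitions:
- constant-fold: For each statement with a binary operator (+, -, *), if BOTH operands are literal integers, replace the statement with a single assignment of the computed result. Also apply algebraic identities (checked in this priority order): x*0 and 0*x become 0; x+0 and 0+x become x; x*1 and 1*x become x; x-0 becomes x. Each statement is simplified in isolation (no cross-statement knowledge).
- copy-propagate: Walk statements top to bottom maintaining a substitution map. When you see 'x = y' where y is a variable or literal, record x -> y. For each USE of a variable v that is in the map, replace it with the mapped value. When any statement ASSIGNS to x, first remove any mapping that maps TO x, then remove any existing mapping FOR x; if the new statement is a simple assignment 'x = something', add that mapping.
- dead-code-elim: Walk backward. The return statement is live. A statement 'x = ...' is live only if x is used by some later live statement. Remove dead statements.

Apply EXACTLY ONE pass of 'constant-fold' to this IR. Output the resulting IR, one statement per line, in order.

Applying constant-fold statement-by-statement:
  [1] b = 2  (unchanged)
  [2] y = b - 0  -> y = b
  [3] z = 3  (unchanged)
  [4] u = 5  (unchanged)
  [5] x = 4  (unchanged)
  [6] d = 8  (unchanged)
  [7] return b  (unchanged)
Result (7 stmts):
  b = 2
  y = b
  z = 3
  u = 5
  x = 4
  d = 8
  return b

Answer: b = 2
y = b
z = 3
u = 5
x = 4
d = 8
return b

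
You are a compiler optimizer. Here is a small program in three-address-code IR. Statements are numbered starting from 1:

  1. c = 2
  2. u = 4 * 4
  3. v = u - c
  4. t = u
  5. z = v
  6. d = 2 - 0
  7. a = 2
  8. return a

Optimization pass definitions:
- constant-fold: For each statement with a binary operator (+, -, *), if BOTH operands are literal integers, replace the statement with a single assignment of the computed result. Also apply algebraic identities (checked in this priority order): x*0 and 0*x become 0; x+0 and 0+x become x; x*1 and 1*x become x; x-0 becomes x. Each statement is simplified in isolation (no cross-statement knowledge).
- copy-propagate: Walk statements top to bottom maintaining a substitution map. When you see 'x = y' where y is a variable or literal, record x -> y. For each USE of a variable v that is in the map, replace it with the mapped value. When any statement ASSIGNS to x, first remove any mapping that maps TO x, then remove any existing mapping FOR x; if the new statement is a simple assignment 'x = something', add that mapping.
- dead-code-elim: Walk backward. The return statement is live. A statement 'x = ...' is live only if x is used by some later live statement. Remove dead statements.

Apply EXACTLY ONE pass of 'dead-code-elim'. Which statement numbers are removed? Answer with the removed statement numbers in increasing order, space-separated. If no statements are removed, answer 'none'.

Answer: 1 2 3 4 5 6

Derivation:
Backward liveness scan:
Stmt 1 'c = 2': DEAD (c not in live set [])
Stmt 2 'u = 4 * 4': DEAD (u not in live set [])
Stmt 3 'v = u - c': DEAD (v not in live set [])
Stmt 4 't = u': DEAD (t not in live set [])
Stmt 5 'z = v': DEAD (z not in live set [])
Stmt 6 'd = 2 - 0': DEAD (d not in live set [])
Stmt 7 'a = 2': KEEP (a is live); live-in = []
Stmt 8 'return a': KEEP (return); live-in = ['a']
Removed statement numbers: [1, 2, 3, 4, 5, 6]
Surviving IR:
  a = 2
  return a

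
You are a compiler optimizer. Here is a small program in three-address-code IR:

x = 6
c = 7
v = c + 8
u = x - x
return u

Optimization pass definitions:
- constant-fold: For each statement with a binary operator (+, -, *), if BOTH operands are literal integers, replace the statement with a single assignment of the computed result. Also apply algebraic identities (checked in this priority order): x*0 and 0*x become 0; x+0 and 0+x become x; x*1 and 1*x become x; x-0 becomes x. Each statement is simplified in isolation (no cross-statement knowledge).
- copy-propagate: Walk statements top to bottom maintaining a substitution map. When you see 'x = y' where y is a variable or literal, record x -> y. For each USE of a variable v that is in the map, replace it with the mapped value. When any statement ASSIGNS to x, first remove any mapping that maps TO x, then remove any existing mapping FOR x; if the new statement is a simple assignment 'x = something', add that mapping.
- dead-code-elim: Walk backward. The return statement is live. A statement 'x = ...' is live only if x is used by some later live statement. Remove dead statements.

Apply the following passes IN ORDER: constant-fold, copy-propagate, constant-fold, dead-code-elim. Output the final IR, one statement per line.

Initial IR:
  x = 6
  c = 7
  v = c + 8
  u = x - x
  return u
After constant-fold (5 stmts):
  x = 6
  c = 7
  v = c + 8
  u = x - x
  return u
After copy-propagate (5 stmts):
  x = 6
  c = 7
  v = 7 + 8
  u = 6 - 6
  return u
After constant-fold (5 stmts):
  x = 6
  c = 7
  v = 15
  u = 0
  return u
After dead-code-elim (2 stmts):
  u = 0
  return u

Answer: u = 0
return u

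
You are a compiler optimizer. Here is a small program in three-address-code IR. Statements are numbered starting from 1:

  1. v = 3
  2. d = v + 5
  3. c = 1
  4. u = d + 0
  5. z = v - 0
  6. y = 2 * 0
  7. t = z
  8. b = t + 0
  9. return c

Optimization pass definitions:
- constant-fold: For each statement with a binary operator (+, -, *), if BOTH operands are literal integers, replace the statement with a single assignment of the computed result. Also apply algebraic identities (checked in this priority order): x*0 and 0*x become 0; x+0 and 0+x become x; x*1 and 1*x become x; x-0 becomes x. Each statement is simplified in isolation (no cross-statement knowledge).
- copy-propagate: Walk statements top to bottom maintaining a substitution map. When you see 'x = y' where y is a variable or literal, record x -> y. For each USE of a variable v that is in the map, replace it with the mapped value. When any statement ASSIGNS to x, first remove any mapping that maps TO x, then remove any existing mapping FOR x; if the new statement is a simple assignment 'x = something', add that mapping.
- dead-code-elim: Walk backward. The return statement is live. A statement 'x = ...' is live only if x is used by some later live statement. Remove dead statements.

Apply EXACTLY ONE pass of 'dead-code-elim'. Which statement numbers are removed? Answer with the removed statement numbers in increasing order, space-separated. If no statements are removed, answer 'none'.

Backward liveness scan:
Stmt 1 'v = 3': DEAD (v not in live set [])
Stmt 2 'd = v + 5': DEAD (d not in live set [])
Stmt 3 'c = 1': KEEP (c is live); live-in = []
Stmt 4 'u = d + 0': DEAD (u not in live set ['c'])
Stmt 5 'z = v - 0': DEAD (z not in live set ['c'])
Stmt 6 'y = 2 * 0': DEAD (y not in live set ['c'])
Stmt 7 't = z': DEAD (t not in live set ['c'])
Stmt 8 'b = t + 0': DEAD (b not in live set ['c'])
Stmt 9 'return c': KEEP (return); live-in = ['c']
Removed statement numbers: [1, 2, 4, 5, 6, 7, 8]
Surviving IR:
  c = 1
  return c

Answer: 1 2 4 5 6 7 8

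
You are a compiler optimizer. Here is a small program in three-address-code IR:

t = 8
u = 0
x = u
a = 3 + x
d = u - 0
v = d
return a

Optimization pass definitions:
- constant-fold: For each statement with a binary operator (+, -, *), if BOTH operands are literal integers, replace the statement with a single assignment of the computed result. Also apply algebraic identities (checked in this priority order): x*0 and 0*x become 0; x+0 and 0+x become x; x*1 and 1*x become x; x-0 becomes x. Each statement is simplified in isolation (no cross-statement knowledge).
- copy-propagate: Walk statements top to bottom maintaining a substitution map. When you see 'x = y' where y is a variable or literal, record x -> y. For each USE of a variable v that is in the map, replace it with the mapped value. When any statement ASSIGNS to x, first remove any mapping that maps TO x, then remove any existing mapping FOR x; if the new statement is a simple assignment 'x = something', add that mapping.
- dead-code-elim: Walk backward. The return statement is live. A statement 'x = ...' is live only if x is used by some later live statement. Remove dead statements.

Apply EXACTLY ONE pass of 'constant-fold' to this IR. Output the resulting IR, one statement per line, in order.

Answer: t = 8
u = 0
x = u
a = 3 + x
d = u
v = d
return a

Derivation:
Applying constant-fold statement-by-statement:
  [1] t = 8  (unchanged)
  [2] u = 0  (unchanged)
  [3] x = u  (unchanged)
  [4] a = 3 + x  (unchanged)
  [5] d = u - 0  -> d = u
  [6] v = d  (unchanged)
  [7] return a  (unchanged)
Result (7 stmts):
  t = 8
  u = 0
  x = u
  a = 3 + x
  d = u
  v = d
  return a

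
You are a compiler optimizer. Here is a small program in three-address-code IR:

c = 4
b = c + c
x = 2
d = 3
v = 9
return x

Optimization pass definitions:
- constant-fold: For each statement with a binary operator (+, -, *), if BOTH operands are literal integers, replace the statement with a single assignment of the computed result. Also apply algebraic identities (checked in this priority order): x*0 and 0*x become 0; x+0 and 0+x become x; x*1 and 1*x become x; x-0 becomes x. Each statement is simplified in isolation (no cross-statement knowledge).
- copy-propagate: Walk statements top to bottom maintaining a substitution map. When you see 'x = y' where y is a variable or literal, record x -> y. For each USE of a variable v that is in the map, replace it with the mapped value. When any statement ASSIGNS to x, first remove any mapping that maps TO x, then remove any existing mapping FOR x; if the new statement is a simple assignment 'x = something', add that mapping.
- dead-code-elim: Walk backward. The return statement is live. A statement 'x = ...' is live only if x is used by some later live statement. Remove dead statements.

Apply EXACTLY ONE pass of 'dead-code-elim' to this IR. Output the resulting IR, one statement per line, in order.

Answer: x = 2
return x

Derivation:
Applying dead-code-elim statement-by-statement:
  [6] return x  -> KEEP (return); live=['x']
  [5] v = 9  -> DEAD (v not live)
  [4] d = 3  -> DEAD (d not live)
  [3] x = 2  -> KEEP; live=[]
  [2] b = c + c  -> DEAD (b not live)
  [1] c = 4  -> DEAD (c not live)
Result (2 stmts):
  x = 2
  return x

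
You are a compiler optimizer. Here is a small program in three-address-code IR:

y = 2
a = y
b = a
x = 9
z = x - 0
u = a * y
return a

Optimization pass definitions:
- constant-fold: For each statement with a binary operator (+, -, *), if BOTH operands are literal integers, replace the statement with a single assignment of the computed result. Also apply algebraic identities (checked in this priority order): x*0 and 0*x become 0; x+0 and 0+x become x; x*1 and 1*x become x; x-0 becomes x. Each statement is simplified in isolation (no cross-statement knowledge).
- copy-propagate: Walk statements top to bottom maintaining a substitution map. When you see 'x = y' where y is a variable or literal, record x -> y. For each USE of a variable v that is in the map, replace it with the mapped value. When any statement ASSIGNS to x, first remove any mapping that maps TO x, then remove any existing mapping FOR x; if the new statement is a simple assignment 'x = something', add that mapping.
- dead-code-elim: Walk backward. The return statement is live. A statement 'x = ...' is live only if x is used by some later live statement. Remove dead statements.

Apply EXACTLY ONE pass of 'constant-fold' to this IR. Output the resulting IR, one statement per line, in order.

Answer: y = 2
a = y
b = a
x = 9
z = x
u = a * y
return a

Derivation:
Applying constant-fold statement-by-statement:
  [1] y = 2  (unchanged)
  [2] a = y  (unchanged)
  [3] b = a  (unchanged)
  [4] x = 9  (unchanged)
  [5] z = x - 0  -> z = x
  [6] u = a * y  (unchanged)
  [7] return a  (unchanged)
Result (7 stmts):
  y = 2
  a = y
  b = a
  x = 9
  z = x
  u = a * y
  return a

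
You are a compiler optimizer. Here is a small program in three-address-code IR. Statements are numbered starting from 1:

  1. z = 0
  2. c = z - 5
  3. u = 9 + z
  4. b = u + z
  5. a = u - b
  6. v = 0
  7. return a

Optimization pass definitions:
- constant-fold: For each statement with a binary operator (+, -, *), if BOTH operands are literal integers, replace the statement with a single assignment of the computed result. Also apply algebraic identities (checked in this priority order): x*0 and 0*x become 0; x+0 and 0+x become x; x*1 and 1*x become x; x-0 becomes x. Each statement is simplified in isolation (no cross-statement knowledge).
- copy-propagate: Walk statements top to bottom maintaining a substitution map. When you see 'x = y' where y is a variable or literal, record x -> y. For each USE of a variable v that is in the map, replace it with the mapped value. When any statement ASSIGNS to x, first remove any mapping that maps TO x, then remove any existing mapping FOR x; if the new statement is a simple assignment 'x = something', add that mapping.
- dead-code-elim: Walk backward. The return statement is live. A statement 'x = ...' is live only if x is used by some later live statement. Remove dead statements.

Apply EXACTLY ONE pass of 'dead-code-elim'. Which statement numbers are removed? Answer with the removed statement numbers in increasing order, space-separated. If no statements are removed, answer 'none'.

Answer: 2 6

Derivation:
Backward liveness scan:
Stmt 1 'z = 0': KEEP (z is live); live-in = []
Stmt 2 'c = z - 5': DEAD (c not in live set ['z'])
Stmt 3 'u = 9 + z': KEEP (u is live); live-in = ['z']
Stmt 4 'b = u + z': KEEP (b is live); live-in = ['u', 'z']
Stmt 5 'a = u - b': KEEP (a is live); live-in = ['b', 'u']
Stmt 6 'v = 0': DEAD (v not in live set ['a'])
Stmt 7 'return a': KEEP (return); live-in = ['a']
Removed statement numbers: [2, 6]
Surviving IR:
  z = 0
  u = 9 + z
  b = u + z
  a = u - b
  return a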